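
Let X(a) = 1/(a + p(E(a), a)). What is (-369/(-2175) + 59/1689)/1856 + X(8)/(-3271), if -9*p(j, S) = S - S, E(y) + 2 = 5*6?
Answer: 267683831/3717030943200 ≈ 7.2015e-5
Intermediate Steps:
E(y) = 28 (E(y) = -2 + 5*6 = -2 + 30 = 28)
p(j, S) = 0 (p(j, S) = -(S - S)/9 = -⅑*0 = 0)
X(a) = 1/a (X(a) = 1/(a + 0) = 1/a)
(-369/(-2175) + 59/1689)/1856 + X(8)/(-3271) = (-369/(-2175) + 59/1689)/1856 + 1/(8*(-3271)) = (-369*(-1/2175) + 59*(1/1689))*(1/1856) + (⅛)*(-1/3271) = (123/725 + 59/1689)*(1/1856) - 1/26168 = (250522/1224525)*(1/1856) - 1/26168 = 125261/1136359200 - 1/26168 = 267683831/3717030943200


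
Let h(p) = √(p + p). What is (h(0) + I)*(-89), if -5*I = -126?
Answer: -11214/5 ≈ -2242.8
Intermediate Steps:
I = 126/5 (I = -⅕*(-126) = 126/5 ≈ 25.200)
h(p) = √2*√p (h(p) = √(2*p) = √2*√p)
(h(0) + I)*(-89) = (√2*√0 + 126/5)*(-89) = (√2*0 + 126/5)*(-89) = (0 + 126/5)*(-89) = (126/5)*(-89) = -11214/5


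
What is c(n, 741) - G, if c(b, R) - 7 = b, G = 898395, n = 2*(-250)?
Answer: -898888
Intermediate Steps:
n = -500
c(b, R) = 7 + b
c(n, 741) - G = (7 - 500) - 1*898395 = -493 - 898395 = -898888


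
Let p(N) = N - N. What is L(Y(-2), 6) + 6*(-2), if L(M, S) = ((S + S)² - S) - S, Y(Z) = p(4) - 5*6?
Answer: 120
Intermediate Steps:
p(N) = 0
Y(Z) = -30 (Y(Z) = 0 - 5*6 = 0 - 30 = -30)
L(M, S) = -2*S + 4*S² (L(M, S) = ((2*S)² - S) - S = (4*S² - S) - S = (-S + 4*S²) - S = -2*S + 4*S²)
L(Y(-2), 6) + 6*(-2) = 2*6*(-1 + 2*6) + 6*(-2) = 2*6*(-1 + 12) - 12 = 2*6*11 - 12 = 132 - 12 = 120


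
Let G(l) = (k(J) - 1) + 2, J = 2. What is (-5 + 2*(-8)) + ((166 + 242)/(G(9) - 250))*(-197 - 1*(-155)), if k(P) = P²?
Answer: 1713/35 ≈ 48.943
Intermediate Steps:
G(l) = 5 (G(l) = (2² - 1) + 2 = (4 - 1) + 2 = 3 + 2 = 5)
(-5 + 2*(-8)) + ((166 + 242)/(G(9) - 250))*(-197 - 1*(-155)) = (-5 + 2*(-8)) + ((166 + 242)/(5 - 250))*(-197 - 1*(-155)) = (-5 - 16) + (408/(-245))*(-197 + 155) = -21 + (408*(-1/245))*(-42) = -21 - 408/245*(-42) = -21 + 2448/35 = 1713/35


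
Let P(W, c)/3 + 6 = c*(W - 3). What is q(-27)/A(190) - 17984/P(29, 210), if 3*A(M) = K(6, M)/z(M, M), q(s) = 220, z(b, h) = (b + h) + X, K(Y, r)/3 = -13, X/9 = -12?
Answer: -489667936/106353 ≈ -4604.2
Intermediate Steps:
X = -108 (X = 9*(-12) = -108)
K(Y, r) = -39 (K(Y, r) = 3*(-13) = -39)
z(b, h) = -108 + b + h (z(b, h) = (b + h) - 108 = -108 + b + h)
P(W, c) = -18 + 3*c*(-3 + W) (P(W, c) = -18 + 3*(c*(W - 3)) = -18 + 3*(c*(-3 + W)) = -18 + 3*c*(-3 + W))
A(M) = -13/(-108 + 2*M) (A(M) = (-39/(-108 + M + M))/3 = (-39/(-108 + 2*M))/3 = -13/(-108 + 2*M))
q(-27)/A(190) - 17984/P(29, 210) = 220/((-13/(-108 + 2*190))) - 17984/(-18 - 9*210 + 3*29*210) = 220/((-13/(-108 + 380))) - 17984/(-18 - 1890 + 18270) = 220/((-13/272)) - 17984/16362 = 220/((-13*1/272)) - 17984*1/16362 = 220/(-13/272) - 8992/8181 = 220*(-272/13) - 8992/8181 = -59840/13 - 8992/8181 = -489667936/106353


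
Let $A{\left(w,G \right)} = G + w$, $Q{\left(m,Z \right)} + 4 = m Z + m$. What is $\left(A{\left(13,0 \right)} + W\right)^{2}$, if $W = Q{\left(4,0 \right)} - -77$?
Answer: $8100$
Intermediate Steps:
$Q{\left(m,Z \right)} = -4 + m + Z m$ ($Q{\left(m,Z \right)} = -4 + \left(m Z + m\right) = -4 + \left(Z m + m\right) = -4 + \left(m + Z m\right) = -4 + m + Z m$)
$W = 77$ ($W = \left(-4 + 4 + 0 \cdot 4\right) - -77 = \left(-4 + 4 + 0\right) + 77 = 0 + 77 = 77$)
$\left(A{\left(13,0 \right)} + W\right)^{2} = \left(\left(0 + 13\right) + 77\right)^{2} = \left(13 + 77\right)^{2} = 90^{2} = 8100$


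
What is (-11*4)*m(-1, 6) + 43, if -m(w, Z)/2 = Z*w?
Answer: -485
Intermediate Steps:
m(w, Z) = -2*Z*w
(-11*4)*m(-1, 6) + 43 = (-11*4)*(-2*6*(-1)) + 43 = -44*12 + 43 = -528 + 43 = -485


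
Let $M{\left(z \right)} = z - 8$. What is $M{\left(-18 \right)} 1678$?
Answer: $-43628$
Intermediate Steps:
$M{\left(z \right)} = -8 + z$
$M{\left(-18 \right)} 1678 = \left(-8 - 18\right) 1678 = \left(-26\right) 1678 = -43628$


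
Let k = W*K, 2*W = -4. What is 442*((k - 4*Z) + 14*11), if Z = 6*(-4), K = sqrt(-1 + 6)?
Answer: 110500 - 884*sqrt(5) ≈ 1.0852e+5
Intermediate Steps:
W = -2 (W = (1/2)*(-4) = -2)
K = sqrt(5) ≈ 2.2361
Z = -24
k = -2*sqrt(5) ≈ -4.4721
442*((k - 4*Z) + 14*11) = 442*((-2*sqrt(5) - 4*(-24)) + 14*11) = 442*((-2*sqrt(5) + 96) + 154) = 442*((96 - 2*sqrt(5)) + 154) = 442*(250 - 2*sqrt(5)) = 110500 - 884*sqrt(5)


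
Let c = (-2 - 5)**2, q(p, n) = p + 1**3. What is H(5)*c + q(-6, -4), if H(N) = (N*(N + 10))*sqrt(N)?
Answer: -5 + 3675*sqrt(5) ≈ 8212.5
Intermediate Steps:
q(p, n) = 1 + p (q(p, n) = p + 1 = 1 + p)
c = 49 (c = (-7)**2 = 49)
H(N) = N**(3/2)*(10 + N) (H(N) = (N*(10 + N))*sqrt(N) = N**(3/2)*(10 + N))
H(5)*c + q(-6, -4) = (5**(3/2)*(10 + 5))*49 + (1 - 6) = ((5*sqrt(5))*15)*49 - 5 = (75*sqrt(5))*49 - 5 = 3675*sqrt(5) - 5 = -5 + 3675*sqrt(5)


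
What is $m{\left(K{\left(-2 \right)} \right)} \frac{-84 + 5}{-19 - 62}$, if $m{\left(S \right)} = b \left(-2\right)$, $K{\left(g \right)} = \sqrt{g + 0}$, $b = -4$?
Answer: $\frac{632}{81} \approx 7.8025$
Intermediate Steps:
$K{\left(g \right)} = \sqrt{g}$
$m{\left(S \right)} = 8$ ($m{\left(S \right)} = \left(-4\right) \left(-2\right) = 8$)
$m{\left(K{\left(-2 \right)} \right)} \frac{-84 + 5}{-19 - 62} = 8 \frac{-84 + 5}{-19 - 62} = 8 \left(- \frac{79}{-81}\right) = 8 \left(\left(-79\right) \left(- \frac{1}{81}\right)\right) = 8 \cdot \frac{79}{81} = \frac{632}{81}$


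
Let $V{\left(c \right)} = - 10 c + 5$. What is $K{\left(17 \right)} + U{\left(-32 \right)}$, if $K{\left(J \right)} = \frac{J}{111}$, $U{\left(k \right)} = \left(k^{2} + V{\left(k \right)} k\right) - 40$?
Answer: $- \frac{1045159}{111} \approx -9415.8$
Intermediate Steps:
$V{\left(c \right)} = 5 - 10 c$
$U{\left(k \right)} = -40 + k^{2} + k \left(5 - 10 k\right)$ ($U{\left(k \right)} = \left(k^{2} + \left(5 - 10 k\right) k\right) - 40 = \left(k^{2} + k \left(5 - 10 k\right)\right) - 40 = -40 + k^{2} + k \left(5 - 10 k\right)$)
$K{\left(J \right)} = \frac{J}{111}$ ($K{\left(J \right)} = J \frac{1}{111} = \frac{J}{111}$)
$K{\left(17 \right)} + U{\left(-32 \right)} = \frac{1}{111} \cdot 17 - \left(200 + 9216\right) = \frac{17}{111} - 9416 = - \frac{1045159}{111}$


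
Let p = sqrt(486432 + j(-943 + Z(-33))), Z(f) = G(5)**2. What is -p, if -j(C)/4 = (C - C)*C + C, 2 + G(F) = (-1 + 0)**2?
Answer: -10*sqrt(4902) ≈ -700.14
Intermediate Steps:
G(F) = -1 (G(F) = -2 + (-1 + 0)**2 = -2 + (-1)**2 = -2 + 1 = -1)
Z(f) = 1 (Z(f) = (-1)**2 = 1)
j(C) = -4*C (j(C) = -4*((C - C)*C + C) = -4*(0*C + C) = -4*(0 + C) = -4*C)
p = 10*sqrt(4902) (p = sqrt(486432 - 4*(-943 + 1)) = sqrt(486432 - 4*(-942)) = sqrt(486432 + 3768) = sqrt(490200) = 10*sqrt(4902) ≈ 700.14)
-p = -10*sqrt(4902)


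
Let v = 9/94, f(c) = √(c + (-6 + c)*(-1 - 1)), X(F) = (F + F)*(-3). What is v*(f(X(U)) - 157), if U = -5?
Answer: -1413/94 + 27*I*√2/94 ≈ -15.032 + 0.40621*I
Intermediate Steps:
X(F) = -6*F (X(F) = (2*F)*(-3) = -6*F)
f(c) = √(12 - c) (f(c) = √(c + (-6 + c)*(-2)) = √(c + (12 - 2*c)) = √(12 - c))
v = 9/94 (v = 9*(1/94) = 9/94 ≈ 0.095745)
v*(f(X(U)) - 157) = 9*(√(12 - (-6)*(-5)) - 157)/94 = 9*(√(12 - 1*30) - 157)/94 = 9*(√(12 - 30) - 157)/94 = 9*(√(-18) - 157)/94 = 9*(3*I*√2 - 157)/94 = 9*(-157 + 3*I*√2)/94 = -1413/94 + 27*I*√2/94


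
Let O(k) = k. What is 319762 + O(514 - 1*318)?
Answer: 319958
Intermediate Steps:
319762 + O(514 - 1*318) = 319762 + (514 - 1*318) = 319762 + (514 - 318) = 319762 + 196 = 319958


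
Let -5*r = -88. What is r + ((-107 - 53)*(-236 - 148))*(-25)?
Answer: -7679912/5 ≈ -1.5360e+6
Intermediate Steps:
r = 88/5 (r = -⅕*(-88) = 88/5 ≈ 17.600)
r + ((-107 - 53)*(-236 - 148))*(-25) = 88/5 + ((-107 - 53)*(-236 - 148))*(-25) = 88/5 - 160*(-384)*(-25) = 88/5 + 61440*(-25) = 88/5 - 1536000 = -7679912/5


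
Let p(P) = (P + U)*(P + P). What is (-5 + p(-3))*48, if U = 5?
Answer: -816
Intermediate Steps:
p(P) = 2*P*(5 + P) (p(P) = (P + 5)*(P + P) = (5 + P)*(2*P) = 2*P*(5 + P))
(-5 + p(-3))*48 = (-5 + 2*(-3)*(5 - 3))*48 = (-5 + 2*(-3)*2)*48 = (-5 - 12)*48 = -17*48 = -816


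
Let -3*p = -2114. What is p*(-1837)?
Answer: -3883418/3 ≈ -1.2945e+6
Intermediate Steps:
p = 2114/3 (p = -⅓*(-2114) = 2114/3 ≈ 704.67)
p*(-1837) = (2114/3)*(-1837) = -3883418/3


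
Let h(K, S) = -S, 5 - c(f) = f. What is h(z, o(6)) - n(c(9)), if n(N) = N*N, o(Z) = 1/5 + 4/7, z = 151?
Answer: -587/35 ≈ -16.771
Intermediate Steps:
c(f) = 5 - f
o(Z) = 27/35 (o(Z) = 1*(⅕) + 4*(⅐) = ⅕ + 4/7 = 27/35)
n(N) = N²
h(z, o(6)) - n(c(9)) = -1*27/35 - (5 - 1*9)² = -27/35 - (5 - 9)² = -27/35 - 1*(-4)² = -27/35 - 1*16 = -27/35 - 16 = -587/35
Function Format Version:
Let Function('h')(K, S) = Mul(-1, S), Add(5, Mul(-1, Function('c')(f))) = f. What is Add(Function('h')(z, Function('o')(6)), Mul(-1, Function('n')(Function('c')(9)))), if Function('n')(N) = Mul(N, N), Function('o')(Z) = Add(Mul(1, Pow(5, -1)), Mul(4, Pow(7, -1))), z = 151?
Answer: Rational(-587, 35) ≈ -16.771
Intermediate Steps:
Function('c')(f) = Add(5, Mul(-1, f))
Function('o')(Z) = Rational(27, 35) (Function('o')(Z) = Add(Mul(1, Rational(1, 5)), Mul(4, Rational(1, 7))) = Add(Rational(1, 5), Rational(4, 7)) = Rational(27, 35))
Function('n')(N) = Pow(N, 2)
Add(Function('h')(z, Function('o')(6)), Mul(-1, Function('n')(Function('c')(9)))) = Add(Mul(-1, Rational(27, 35)), Mul(-1, Pow(Add(5, Mul(-1, 9)), 2))) = Add(Rational(-27, 35), Mul(-1, Pow(Add(5, -9), 2))) = Add(Rational(-27, 35), Mul(-1, Pow(-4, 2))) = Add(Rational(-27, 35), Mul(-1, 16)) = Add(Rational(-27, 35), -16) = Rational(-587, 35)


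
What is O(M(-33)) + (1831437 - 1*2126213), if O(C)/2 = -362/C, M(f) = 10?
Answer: -1474242/5 ≈ -2.9485e+5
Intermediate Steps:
O(C) = -724/C (O(C) = 2*(-362/C) = -724/C)
O(M(-33)) + (1831437 - 1*2126213) = -724/10 + (1831437 - 1*2126213) = -724*⅒ + (1831437 - 2126213) = -362/5 - 294776 = -1474242/5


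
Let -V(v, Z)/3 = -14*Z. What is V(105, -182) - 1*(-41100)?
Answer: 33456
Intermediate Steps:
V(v, Z) = 42*Z (V(v, Z) = -(-42)*Z = 42*Z)
V(105, -182) - 1*(-41100) = 42*(-182) - 1*(-41100) = -7644 + 41100 = 33456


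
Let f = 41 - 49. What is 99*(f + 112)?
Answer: 10296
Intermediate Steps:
f = -8
99*(f + 112) = 99*(-8 + 112) = 99*104 = 10296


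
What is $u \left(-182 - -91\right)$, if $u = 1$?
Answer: $-91$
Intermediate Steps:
$u \left(-182 - -91\right) = 1 \left(-182 - -91\right) = 1 \left(-182 + 91\right) = 1 \left(-91\right) = -91$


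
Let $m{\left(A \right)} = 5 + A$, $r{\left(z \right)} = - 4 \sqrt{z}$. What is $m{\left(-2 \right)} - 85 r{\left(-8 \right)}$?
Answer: $3 + 680 i \sqrt{2} \approx 3.0 + 961.67 i$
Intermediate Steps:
$m{\left(-2 \right)} - 85 r{\left(-8 \right)} = \left(5 - 2\right) - 85 \left(- 4 \sqrt{-8}\right) = 3 - 85 \left(- 4 \cdot 2 i \sqrt{2}\right) = 3 - 85 \left(- 8 i \sqrt{2}\right) = 3 + 680 i \sqrt{2}$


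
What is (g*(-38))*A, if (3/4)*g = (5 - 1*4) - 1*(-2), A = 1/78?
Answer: -76/39 ≈ -1.9487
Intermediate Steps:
A = 1/78 ≈ 0.012821
g = 4 (g = 4*((5 - 1*4) - 1*(-2))/3 = 4*((5 - 4) + 2)/3 = 4*(1 + 2)/3 = (4/3)*3 = 4)
(g*(-38))*A = (4*(-38))*(1/78) = -152*1/78 = -76/39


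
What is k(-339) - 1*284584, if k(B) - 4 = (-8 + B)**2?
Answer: -164171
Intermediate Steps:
k(B) = 4 + (-8 + B)**2
k(-339) - 1*284584 = (4 + (-8 - 339)**2) - 1*284584 = (4 + (-347)**2) - 284584 = (4 + 120409) - 284584 = 120413 - 284584 = -164171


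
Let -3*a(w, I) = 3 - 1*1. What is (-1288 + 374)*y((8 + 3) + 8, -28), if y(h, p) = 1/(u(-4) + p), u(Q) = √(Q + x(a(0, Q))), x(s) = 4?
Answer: 457/14 ≈ 32.643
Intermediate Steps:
a(w, I) = -⅔ (a(w, I) = -(3 - 1*1)/3 = -(3 - 1)/3 = -⅓*2 = -⅔)
u(Q) = √(4 + Q) (u(Q) = √(Q + 4) = √(4 + Q))
y(h, p) = 1/p (y(h, p) = 1/(√(4 - 4) + p) = 1/(√0 + p) = 1/(0 + p) = 1/p)
(-1288 + 374)*y((8 + 3) + 8, -28) = (-1288 + 374)/(-28) = -914*(-1/28) = 457/14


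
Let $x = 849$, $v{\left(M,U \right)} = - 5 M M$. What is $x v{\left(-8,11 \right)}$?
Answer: $-271680$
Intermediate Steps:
$v{\left(M,U \right)} = - 5 M^{2}$
$x v{\left(-8,11 \right)} = 849 \left(- 5 \left(-8\right)^{2}\right) = 849 \left(\left(-5\right) 64\right) = 849 \left(-320\right) = -271680$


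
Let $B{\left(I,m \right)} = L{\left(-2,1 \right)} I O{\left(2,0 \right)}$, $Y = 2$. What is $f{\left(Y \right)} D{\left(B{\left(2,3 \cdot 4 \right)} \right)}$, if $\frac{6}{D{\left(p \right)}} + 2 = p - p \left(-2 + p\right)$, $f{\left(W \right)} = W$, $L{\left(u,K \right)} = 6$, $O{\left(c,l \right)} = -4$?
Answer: $- \frac{6}{1225} \approx -0.004898$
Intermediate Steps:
$B{\left(I,m \right)} = - 24 I$ ($B{\left(I,m \right)} = 6 I \left(-4\right) = - 24 I$)
$D{\left(p \right)} = \frac{6}{-2 + p - p \left(-2 + p\right)}$ ($D{\left(p \right)} = \frac{6}{-2 - \left(- p + p \left(-2 + p\right)\right)} = \frac{6}{-2 + p - p \left(-2 + p\right)}$)
$f{\left(Y \right)} D{\left(B{\left(2,3 \cdot 4 \right)} \right)} = 2 \left(- \frac{6}{2 + \left(\left(-24\right) 2\right)^{2} - 3 \left(\left(-24\right) 2\right)}\right) = 2 \left(- \frac{6}{2 + \left(-48\right)^{2} - -144}\right) = 2 \left(- \frac{6}{2 + 2304 + 144}\right) = 2 \left(- \frac{6}{2450}\right) = 2 \left(\left(-6\right) \frac{1}{2450}\right) = 2 \left(- \frac{3}{1225}\right) = - \frac{6}{1225}$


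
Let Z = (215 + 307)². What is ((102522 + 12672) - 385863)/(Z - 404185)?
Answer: 270669/131701 ≈ 2.0552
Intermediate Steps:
Z = 272484 (Z = 522² = 272484)
((102522 + 12672) - 385863)/(Z - 404185) = ((102522 + 12672) - 385863)/(272484 - 404185) = (115194 - 385863)/(-131701) = -270669*(-1/131701) = 270669/131701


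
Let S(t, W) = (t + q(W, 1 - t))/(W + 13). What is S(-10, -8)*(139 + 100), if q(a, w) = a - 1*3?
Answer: -5019/5 ≈ -1003.8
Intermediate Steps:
q(a, w) = -3 + a (q(a, w) = a - 3 = -3 + a)
S(t, W) = (-3 + W + t)/(13 + W) (S(t, W) = (t + (-3 + W))/(W + 13) = (-3 + W + t)/(13 + W))
S(-10, -8)*(139 + 100) = ((-3 - 8 - 10)/(13 - 8))*(139 + 100) = (-21/5)*239 = ((⅕)*(-21))*239 = -21/5*239 = -5019/5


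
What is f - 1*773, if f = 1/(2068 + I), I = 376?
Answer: -1889211/2444 ≈ -773.00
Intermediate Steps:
f = 1/2444 (f = 1/(2068 + 376) = 1/2444 ≈ 0.00040917)
f - 1*773 = 1/2444 - 1*773 = 1/2444 - 773 = -1889211/2444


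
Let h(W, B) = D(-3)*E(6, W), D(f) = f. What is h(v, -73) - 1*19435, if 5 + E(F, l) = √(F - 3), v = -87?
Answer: -19420 - 3*√3 ≈ -19425.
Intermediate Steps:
E(F, l) = -5 + √(-3 + F) (E(F, l) = -5 + √(F - 3) = -5 + √(-3 + F))
h(W, B) = 15 - 3*√3 (h(W, B) = -3*(-5 + √(-3 + 6)) = -3*(-5 + √3) = 15 - 3*√3)
h(v, -73) - 1*19435 = (15 - 3*√3) - 1*19435 = (15 - 3*√3) - 19435 = -19420 - 3*√3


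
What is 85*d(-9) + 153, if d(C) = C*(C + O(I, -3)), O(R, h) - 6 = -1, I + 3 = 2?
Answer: 3213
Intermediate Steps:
I = -1 (I = -3 + 2 = -1)
O(R, h) = 5 (O(R, h) = 6 - 1 = 5)
d(C) = C*(5 + C) (d(C) = C*(C + 5) = C*(5 + C))
85*d(-9) + 153 = 85*(-9*(5 - 9)) + 153 = 85*(-9*(-4)) + 153 = 85*36 + 153 = 3060 + 153 = 3213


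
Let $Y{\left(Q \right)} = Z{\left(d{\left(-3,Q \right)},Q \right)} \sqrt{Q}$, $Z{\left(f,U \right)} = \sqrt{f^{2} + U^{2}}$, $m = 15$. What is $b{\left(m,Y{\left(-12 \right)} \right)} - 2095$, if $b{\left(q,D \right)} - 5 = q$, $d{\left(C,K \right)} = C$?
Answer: $-2075$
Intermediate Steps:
$Z{\left(f,U \right)} = \sqrt{U^{2} + f^{2}}$
$Y{\left(Q \right)} = \sqrt{Q} \sqrt{9 + Q^{2}}$ ($Y{\left(Q \right)} = \sqrt{Q^{2} + \left(-3\right)^{2}} \sqrt{Q} = \sqrt{Q^{2} + 9} \sqrt{Q} = \sqrt{9 + Q^{2}} \sqrt{Q} = \sqrt{Q} \sqrt{9 + Q^{2}}$)
$b{\left(q,D \right)} = 5 + q$
$b{\left(m,Y{\left(-12 \right)} \right)} - 2095 = \left(5 + 15\right) - 2095 = 20 - 2095 = -2075$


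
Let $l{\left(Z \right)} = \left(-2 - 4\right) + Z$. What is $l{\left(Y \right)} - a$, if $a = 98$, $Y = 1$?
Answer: $-103$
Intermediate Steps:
$l{\left(Z \right)} = -6 + Z$
$l{\left(Y \right)} - a = \left(-6 + 1\right) - 98 = -5 - 98 = -103$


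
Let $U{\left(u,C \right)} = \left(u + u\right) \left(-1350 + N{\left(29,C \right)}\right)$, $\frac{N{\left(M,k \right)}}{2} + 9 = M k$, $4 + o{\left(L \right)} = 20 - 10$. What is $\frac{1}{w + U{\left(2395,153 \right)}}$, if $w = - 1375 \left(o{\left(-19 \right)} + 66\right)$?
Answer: $\frac{1}{35854740} \approx 2.789 \cdot 10^{-8}$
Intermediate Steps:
$o{\left(L \right)} = 6$ ($o{\left(L \right)} = -4 + \left(20 - 10\right) = -4 + 10 = 6$)
$N{\left(M,k \right)} = -18 + 2 M k$
$w = -99000$ ($w = - 1375 \left(6 + 66\right) = \left(-1375\right) 72 = -99000$)
$U{\left(u,C \right)} = 2 u \left(-1368 + 58 C\right)$ ($U{\left(u,C \right)} = \left(u + u\right) \left(-1350 + \left(-18 + 2 \cdot 29 C\right)\right) = 2 u \left(-1350 + \left(-18 + 58 C\right)\right) = 2 u \left(-1368 + 58 C\right)$)
$\frac{1}{w + U{\left(2395,153 \right)}} = \frac{1}{-99000 + 4 \cdot 2395 \left(-684 + 29 \cdot 153\right)} = \frac{1}{-99000 + 4 \cdot 2395 \left(-684 + 4437\right)} = \frac{1}{-99000 + 4 \cdot 2395 \cdot 3753} = \frac{1}{-99000 + 35953740} = \frac{1}{35854740}$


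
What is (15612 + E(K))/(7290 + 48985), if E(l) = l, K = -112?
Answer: 620/2251 ≈ 0.27543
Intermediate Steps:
(15612 + E(K))/(7290 + 48985) = (15612 - 112)/(7290 + 48985) = 15500/56275 = 15500*(1/56275) = 620/2251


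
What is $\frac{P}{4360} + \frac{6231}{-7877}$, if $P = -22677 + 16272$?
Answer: $- \frac{15523869}{6868744} \approx -2.2601$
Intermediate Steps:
$P = -6405$
$\frac{P}{4360} + \frac{6231}{-7877} = - \frac{6405}{4360} + \frac{6231}{-7877} = \left(-6405\right) \frac{1}{4360} + 6231 \left(- \frac{1}{7877}\right) = - \frac{1281}{872} - \frac{6231}{7877} = - \frac{15523869}{6868744}$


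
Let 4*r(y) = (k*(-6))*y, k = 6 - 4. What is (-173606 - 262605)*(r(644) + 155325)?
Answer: -66911713923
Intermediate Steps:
k = 2
r(y) = -3*y (r(y) = ((2*(-6))*y)/4 = (-12*y)/4 = -3*y)
(-173606 - 262605)*(r(644) + 155325) = (-173606 - 262605)*(-3*644 + 155325) = -436211*(-1932 + 155325) = -436211*153393 = -66911713923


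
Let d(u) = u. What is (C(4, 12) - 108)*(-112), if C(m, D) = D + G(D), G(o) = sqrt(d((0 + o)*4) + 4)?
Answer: 10752 - 224*sqrt(13) ≈ 9944.4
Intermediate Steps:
G(o) = sqrt(4 + 4*o) (G(o) = sqrt((0 + o)*4 + 4) = sqrt(o*4 + 4) = sqrt(4*o + 4) = sqrt(4 + 4*o))
C(m, D) = D + 2*sqrt(1 + D)
(C(4, 12) - 108)*(-112) = ((12 + 2*sqrt(1 + 12)) - 108)*(-112) = ((12 + 2*sqrt(13)) - 108)*(-112) = (-96 + 2*sqrt(13))*(-112) = 10752 - 224*sqrt(13)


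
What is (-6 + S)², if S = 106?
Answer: 10000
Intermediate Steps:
(-6 + S)² = (-6 + 106)² = 100² = 10000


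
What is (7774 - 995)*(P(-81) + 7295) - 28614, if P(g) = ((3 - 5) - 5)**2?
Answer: 49756362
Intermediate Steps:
P(g) = 49 (P(g) = (-2 - 5)**2 = (-7)**2 = 49)
(7774 - 995)*(P(-81) + 7295) - 28614 = (7774 - 995)*(49 + 7295) - 28614 = 6779*7344 - 28614 = 49784976 - 28614 = 49756362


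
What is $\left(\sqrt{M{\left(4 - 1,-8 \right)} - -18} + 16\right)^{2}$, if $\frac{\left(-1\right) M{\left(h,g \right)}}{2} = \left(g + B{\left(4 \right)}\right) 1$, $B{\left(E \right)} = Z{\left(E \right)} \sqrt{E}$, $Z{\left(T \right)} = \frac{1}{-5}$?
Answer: $\frac{\left(80 + \sqrt{870}\right)^{2}}{25} \approx 479.57$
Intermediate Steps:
$Z{\left(T \right)} = - \frac{1}{5}$
$B{\left(E \right)} = - \frac{\sqrt{E}}{5}$
$M{\left(h,g \right)} = \frac{4}{5} - 2 g$ ($M{\left(h,g \right)} = - 2 \left(g - \frac{\sqrt{4}}{5}\right) 1 = - 2 \left(g - \frac{2}{5}\right) 1 = - 2 \left(- \frac{2}{5} + g\right) 1 = - 2 \left(- \frac{2}{5} + g\right) = \frac{4}{5} - 2 g$)
$\left(\sqrt{M{\left(4 - 1,-8 \right)} - -18} + 16\right)^{2} = \left(\sqrt{\left(\frac{4}{5} - -16\right) - -18} + 16\right)^{2} = \left(\sqrt{\left(\frac{4}{5} + 16\right) + 18} + 16\right)^{2} = \left(\sqrt{\frac{84}{5} + 18} + 16\right)^{2} = \left(\sqrt{\frac{174}{5}} + 16\right)^{2} = \left(\frac{\sqrt{870}}{5} + 16\right)^{2} = \left(16 + \frac{\sqrt{870}}{5}\right)^{2}$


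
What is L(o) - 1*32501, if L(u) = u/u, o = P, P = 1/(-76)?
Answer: -32500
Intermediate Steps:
P = -1/76 ≈ -0.013158
o = -1/76 ≈ -0.013158
L(u) = 1
L(o) - 1*32501 = 1 - 1*32501 = 1 - 32501 = -32500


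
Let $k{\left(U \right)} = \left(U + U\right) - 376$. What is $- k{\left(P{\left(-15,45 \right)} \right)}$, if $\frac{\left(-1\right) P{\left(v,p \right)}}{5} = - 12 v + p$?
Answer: $2626$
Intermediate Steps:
$P{\left(v,p \right)} = - 5 p + 60 v$ ($P{\left(v,p \right)} = - 5 \left(- 12 v + p\right) = - 5 \left(p - 12 v\right) = - 5 p + 60 v$)
$k{\left(U \right)} = -376 + 2 U$ ($k{\left(U \right)} = 2 U - 376 = -376 + 2 U$)
$- k{\left(P{\left(-15,45 \right)} \right)} = - (-376 + 2 \left(\left(-5\right) 45 + 60 \left(-15\right)\right)) = - (-376 + 2 \left(-225 - 900\right)) = - (-376 + 2 \left(-1125\right)) = - (-376 - 2250) = \left(-1\right) \left(-2626\right) = 2626$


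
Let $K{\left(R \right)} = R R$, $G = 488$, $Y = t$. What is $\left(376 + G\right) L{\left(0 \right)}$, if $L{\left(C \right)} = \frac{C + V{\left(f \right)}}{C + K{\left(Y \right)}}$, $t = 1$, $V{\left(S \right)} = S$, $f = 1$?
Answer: $864$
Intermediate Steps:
$Y = 1$
$K{\left(R \right)} = R^{2}$
$L{\left(C \right)} = 1$ ($L{\left(C \right)} = \frac{C + 1}{C + 1^{2}} = \frac{1 + C}{C + 1} = \frac{1 + C}{1 + C} = 1$)
$\left(376 + G\right) L{\left(0 \right)} = \left(376 + 488\right) 1 = 864 \cdot 1 = 864$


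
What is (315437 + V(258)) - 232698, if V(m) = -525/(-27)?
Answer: 744826/9 ≈ 82759.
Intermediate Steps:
V(m) = 175/9 (V(m) = -525*(-1/27) = 175/9)
(315437 + V(258)) - 232698 = (315437 + 175/9) - 232698 = 2839108/9 - 232698 = 744826/9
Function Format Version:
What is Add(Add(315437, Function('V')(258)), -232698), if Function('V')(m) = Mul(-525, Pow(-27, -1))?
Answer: Rational(744826, 9) ≈ 82759.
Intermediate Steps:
Function('V')(m) = Rational(175, 9) (Function('V')(m) = Mul(-525, Rational(-1, 27)) = Rational(175, 9))
Add(Add(315437, Function('V')(258)), -232698) = Add(Add(315437, Rational(175, 9)), -232698) = Add(Rational(2839108, 9), -232698) = Rational(744826, 9)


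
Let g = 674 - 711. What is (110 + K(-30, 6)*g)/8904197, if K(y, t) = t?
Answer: -112/8904197 ≈ -1.2578e-5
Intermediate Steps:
g = -37
(110 + K(-30, 6)*g)/8904197 = (110 + 6*(-37))/8904197 = (110 - 222)*(1/8904197) = -112*1/8904197 = -112/8904197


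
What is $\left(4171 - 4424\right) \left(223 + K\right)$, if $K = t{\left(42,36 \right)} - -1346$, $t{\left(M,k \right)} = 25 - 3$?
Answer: $-402523$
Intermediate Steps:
$t{\left(M,k \right)} = 22$ ($t{\left(M,k \right)} = 25 - 3 = 22$)
$K = 1368$ ($K = 22 - -1346 = 22 + 1346 = 1368$)
$\left(4171 - 4424\right) \left(223 + K\right) = \left(4171 - 4424\right) \left(223 + 1368\right) = \left(-253\right) 1591 = -402523$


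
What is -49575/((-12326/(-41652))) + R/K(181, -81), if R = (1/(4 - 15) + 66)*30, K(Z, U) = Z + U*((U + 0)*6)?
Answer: -449132710836900/2681009771 ≈ -1.6752e+5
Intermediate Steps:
K(Z, U) = Z + 6*U² (K(Z, U) = Z + U*(U*6) = Z + U*(6*U) = Z + 6*U²)
R = 21750/11 (R = (1/(-11) + 66)*30 = (-1/11 + 66)*30 = (725/11)*30 = 21750/11 ≈ 1977.3)
-49575/((-12326/(-41652))) + R/K(181, -81) = -49575/((-12326/(-41652))) + 21750/(11*(181 + 6*(-81)²)) = -49575/((-12326*(-1/41652))) + 21750/(11*(181 + 6*6561)) = -49575/6163/20826 + 21750/(11*(181 + 39366)) = -49575*20826/6163 + (21750/11)/39547 = -1032448950/6163 + (21750/11)*(1/39547) = -1032448950/6163 + 21750/435017 = -449132710836900/2681009771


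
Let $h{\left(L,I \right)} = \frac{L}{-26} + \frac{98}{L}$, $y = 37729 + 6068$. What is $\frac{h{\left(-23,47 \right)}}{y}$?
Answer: $- \frac{673}{8730202} \approx -7.7089 \cdot 10^{-5}$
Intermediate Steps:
$y = 43797$
$h{\left(L,I \right)} = \frac{98}{L} - \frac{L}{26}$ ($h{\left(L,I \right)} = L \left(- \frac{1}{26}\right) + \frac{98}{L} = - \frac{L}{26} + \frac{98}{L} = \frac{98}{L} - \frac{L}{26}$)
$\frac{h{\left(-23,47 \right)}}{y} = \frac{\frac{98}{-23} - - \frac{23}{26}}{43797} = \left(98 \left(- \frac{1}{23}\right) + \frac{23}{26}\right) \frac{1}{43797} = \left(- \frac{98}{23} + \frac{23}{26}\right) \frac{1}{43797} = \left(- \frac{2019}{598}\right) \frac{1}{43797} = - \frac{673}{8730202}$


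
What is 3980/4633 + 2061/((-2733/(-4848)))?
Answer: 15434184388/4220663 ≈ 3656.8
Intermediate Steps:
3980/4633 + 2061/((-2733/(-4848))) = 3980*(1/4633) + 2061/((-2733*(-1/4848))) = 3980/4633 + 2061/(911/1616) = 3980/4633 + 2061*(1616/911) = 3980/4633 + 3330576/911 = 15434184388/4220663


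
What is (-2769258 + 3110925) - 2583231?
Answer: -2241564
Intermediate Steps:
(-2769258 + 3110925) - 2583231 = 341667 - 2583231 = -2241564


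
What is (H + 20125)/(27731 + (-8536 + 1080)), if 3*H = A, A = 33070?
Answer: 18689/12165 ≈ 1.5363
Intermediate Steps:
H = 33070/3 (H = (⅓)*33070 = 33070/3 ≈ 11023.)
(H + 20125)/(27731 + (-8536 + 1080)) = (33070/3 + 20125)/(27731 + (-8536 + 1080)) = 93445/(3*(27731 - 7456)) = (93445/3)/20275 = (93445/3)*(1/20275) = 18689/12165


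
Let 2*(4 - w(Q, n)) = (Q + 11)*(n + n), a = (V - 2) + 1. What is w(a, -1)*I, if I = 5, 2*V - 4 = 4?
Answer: 90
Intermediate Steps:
V = 4 (V = 2 + (½)*4 = 2 + 2 = 4)
a = 3 (a = (4 - 2) + 1 = 2 + 1 = 3)
w(Q, n) = 4 - n*(11 + Q) (w(Q, n) = 4 - (Q + 11)*(n + n)/2 = 4 - (11 + Q)*2*n/2 = 4 - n*(11 + Q))
w(a, -1)*I = (4 - 11*(-1) - 1*3*(-1))*5 = (4 + 11 + 3)*5 = 18*5 = 90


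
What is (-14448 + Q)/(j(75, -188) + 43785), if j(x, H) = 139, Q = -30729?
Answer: -45177/43924 ≈ -1.0285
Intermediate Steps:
(-14448 + Q)/(j(75, -188) + 43785) = (-14448 - 30729)/(139 + 43785) = -45177/43924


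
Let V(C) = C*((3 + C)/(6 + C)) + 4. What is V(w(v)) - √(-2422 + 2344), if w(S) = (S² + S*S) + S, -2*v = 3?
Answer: 6 - I*√78 ≈ 6.0 - 8.8318*I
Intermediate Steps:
v = -3/2 (v = -½*3 = -3/2 ≈ -1.5000)
w(S) = S + 2*S² (w(S) = (S² + S²) + S = 2*S² + S = S + 2*S²)
V(C) = 4 + C*(3 + C)/(6 + C) (V(C) = C*((3 + C)/(6 + C)) + 4 = C*(3 + C)/(6 + C) + 4 = 4 + C*(3 + C)/(6 + C))
V(w(v)) - √(-2422 + 2344) = (24 + (-3*(1 + 2*(-3/2))/2)² + 7*(-3*(1 + 2*(-3/2))/2))/(6 - 3*(1 + 2*(-3/2))/2) - √(-2422 + 2344) = (24 + (-3*(1 - 3)/2)² + 7*(-3*(1 - 3)/2))/(6 - 3*(1 - 3)/2) - √(-78) = (24 + (-3/2*(-2))² + 7*(-3/2*(-2)))/(6 - 3/2*(-2)) - I*√78 = (24 + 3² + 7*3)/(6 + 3) - I*√78 = (24 + 9 + 21)/9 - I*√78 = (⅑)*54 - I*√78 = 6 - I*√78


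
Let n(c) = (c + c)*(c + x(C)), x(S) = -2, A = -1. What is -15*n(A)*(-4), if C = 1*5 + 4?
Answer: 360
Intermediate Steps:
C = 9 (C = 5 + 4 = 9)
n(c) = 2*c*(-2 + c) (n(c) = (c + c)*(c - 2) = (2*c)*(-2 + c) = 2*c*(-2 + c))
-15*n(A)*(-4) = -30*(-1)*(-2 - 1)*(-4) = -30*(-1)*(-3)*(-4) = -15*6*(-4) = -90*(-4) = 360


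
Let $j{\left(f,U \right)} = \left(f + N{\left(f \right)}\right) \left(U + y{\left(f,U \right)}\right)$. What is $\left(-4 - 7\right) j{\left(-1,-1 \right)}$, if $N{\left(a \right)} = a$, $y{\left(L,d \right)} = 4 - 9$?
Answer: $-132$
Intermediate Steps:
$y{\left(L,d \right)} = -5$ ($y{\left(L,d \right)} = 4 - 9 = -5$)
$j{\left(f,U \right)} = 2 f \left(-5 + U\right)$ ($j{\left(f,U \right)} = \left(f + f\right) \left(U - 5\right) = 2 f \left(-5 + U\right)$)
$\left(-4 - 7\right) j{\left(-1,-1 \right)} = \left(-4 - 7\right) 2 \left(-1\right) \left(-5 - 1\right) = - 11 \cdot 2 \left(-1\right) \left(-6\right) = \left(-11\right) 12 = -132$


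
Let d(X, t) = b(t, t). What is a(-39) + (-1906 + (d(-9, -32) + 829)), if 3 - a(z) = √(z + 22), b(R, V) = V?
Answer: -1106 - I*√17 ≈ -1106.0 - 4.1231*I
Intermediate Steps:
d(X, t) = t
a(z) = 3 - √(22 + z) (a(z) = 3 - √(z + 22) = 3 - √(22 + z))
a(-39) + (-1906 + (d(-9, -32) + 829)) = (3 - √(22 - 39)) + (-1906 + (-32 + 829)) = (3 - √(-17)) + (-1906 + 797) = (3 - I*√17) - 1109 = -1106 - I*√17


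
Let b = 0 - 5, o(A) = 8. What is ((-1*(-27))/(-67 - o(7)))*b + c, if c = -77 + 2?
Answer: -366/5 ≈ -73.200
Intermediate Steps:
c = -75
b = -5
((-1*(-27))/(-67 - o(7)))*b + c = ((-1*(-27))/(-67 - 1*8))*(-5) - 75 = (27/(-67 - 8))*(-5) - 75 = (27/(-75))*(-5) - 75 = (27*(-1/75))*(-5) - 75 = -9/25*(-5) - 75 = 9/5 - 75 = -366/5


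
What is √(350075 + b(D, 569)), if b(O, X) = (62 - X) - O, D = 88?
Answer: 2*√87370 ≈ 591.17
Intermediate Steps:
b(O, X) = 62 - O - X
√(350075 + b(D, 569)) = √(350075 + (62 - 1*88 - 1*569)) = √(350075 + (62 - 88 - 569)) = √(350075 - 595) = √349480 = 2*√87370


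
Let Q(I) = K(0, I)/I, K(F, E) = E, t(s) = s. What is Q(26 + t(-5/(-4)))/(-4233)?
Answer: -1/4233 ≈ -0.00023624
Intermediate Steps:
Q(I) = 1 (Q(I) = I/I = 1)
Q(26 + t(-5/(-4)))/(-4233) = 1/(-4233) = 1*(-1/4233) = -1/4233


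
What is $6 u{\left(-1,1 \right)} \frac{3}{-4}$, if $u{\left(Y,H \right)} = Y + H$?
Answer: $0$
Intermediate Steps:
$u{\left(Y,H \right)} = H + Y$
$6 u{\left(-1,1 \right)} \frac{3}{-4} = 6 \left(1 - 1\right) \frac{3}{-4} = 6 \cdot 0 \cdot 3 \left(- \frac{1}{4}\right) = 0 \left(- \frac{3}{4}\right) = 0$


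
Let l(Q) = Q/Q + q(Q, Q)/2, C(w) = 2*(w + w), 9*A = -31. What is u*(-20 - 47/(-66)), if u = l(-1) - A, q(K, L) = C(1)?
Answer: -36917/297 ≈ -124.30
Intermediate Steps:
A = -31/9 (A = (1/9)*(-31) = -31/9 ≈ -3.4444)
C(w) = 4*w (C(w) = 2*(2*w) = 4*w)
q(K, L) = 4 (q(K, L) = 4*1 = 4)
l(Q) = 3 (l(Q) = Q/Q + 4/2 = 1 + 4*(1/2) = 1 + 2 = 3)
u = 58/9 (u = 3 - 1*(-31/9) = 3 + 31/9 = 58/9 ≈ 6.4444)
u*(-20 - 47/(-66)) = 58*(-20 - 47/(-66))/9 = 58*(-20 - 47*(-1/66))/9 = 58*(-20 + 47/66)/9 = (58/9)*(-1273/66) = -36917/297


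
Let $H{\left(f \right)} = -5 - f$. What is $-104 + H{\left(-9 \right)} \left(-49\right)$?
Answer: $-300$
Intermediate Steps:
$-104 + H{\left(-9 \right)} \left(-49\right) = -104 + \left(-5 - -9\right) \left(-49\right) = -104 + \left(-5 + 9\right) \left(-49\right) = -104 + 4 \left(-49\right) = -104 - 196 = -300$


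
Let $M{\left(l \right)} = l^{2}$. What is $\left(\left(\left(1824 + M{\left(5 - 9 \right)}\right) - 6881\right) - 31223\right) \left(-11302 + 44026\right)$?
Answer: $-1186703136$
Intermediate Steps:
$\left(\left(\left(1824 + M{\left(5 - 9 \right)}\right) - 6881\right) - 31223\right) \left(-11302 + 44026\right) = \left(\left(\left(1824 + \left(5 - 9\right)^{2}\right) - 6881\right) - 31223\right) \left(-11302 + 44026\right) = \left(\left(\left(1824 + \left(5 - 9\right)^{2}\right) - 6881\right) - 31223\right) 32724 = \left(\left(\left(1824 + \left(-4\right)^{2}\right) - 6881\right) - 31223\right) 32724 = \left(\left(\left(1824 + 16\right) - 6881\right) - 31223\right) 32724 = \left(\left(1840 - 6881\right) - 31223\right) 32724 = \left(-5041 - 31223\right) 32724 = \left(-36264\right) 32724 = -1186703136$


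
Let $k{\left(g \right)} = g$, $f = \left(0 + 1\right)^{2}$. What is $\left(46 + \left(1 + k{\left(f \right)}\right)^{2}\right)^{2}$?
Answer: $2500$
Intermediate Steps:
$f = 1$ ($f = 1^{2} = 1$)
$\left(46 + \left(1 + k{\left(f \right)}\right)^{2}\right)^{2} = \left(46 + \left(1 + 1\right)^{2}\right)^{2} = \left(46 + 2^{2}\right)^{2} = \left(46 + 4\right)^{2} = 50^{2} = 2500$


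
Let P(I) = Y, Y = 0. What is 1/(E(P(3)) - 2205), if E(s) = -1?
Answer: -1/2206 ≈ -0.00045331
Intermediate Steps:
P(I) = 0
1/(E(P(3)) - 2205) = 1/(-1 - 2205) = 1/(-2206) = -1/2206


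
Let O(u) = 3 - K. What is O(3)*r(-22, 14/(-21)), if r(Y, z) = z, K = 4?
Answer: 2/3 ≈ 0.66667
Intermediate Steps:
O(u) = -1 (O(u) = 3 - 1*4 = 3 - 4 = -1)
O(3)*r(-22, 14/(-21)) = -14/(-21) = -14*(-1)/21 = -1*(-2/3) = 2/3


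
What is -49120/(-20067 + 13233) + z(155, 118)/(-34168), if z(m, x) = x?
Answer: 419381437/58376028 ≈ 7.1841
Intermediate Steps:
-49120/(-20067 + 13233) + z(155, 118)/(-34168) = -49120/(-20067 + 13233) + 118/(-34168) = -49120/(-6834) + 118*(-1/34168) = -49120*(-1/6834) - 59/17084 = 24560/3417 - 59/17084 = 419381437/58376028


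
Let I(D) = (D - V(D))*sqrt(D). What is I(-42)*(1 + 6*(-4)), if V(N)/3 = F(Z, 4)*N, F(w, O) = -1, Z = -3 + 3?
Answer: 3864*I*sqrt(42) ≈ 25042.0*I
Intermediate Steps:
Z = 0
V(N) = -3*N (V(N) = 3*(-N) = -3*N)
I(D) = 4*D**(3/2) (I(D) = (D - (-3)*D)*sqrt(D) = (D + 3*D)*sqrt(D) = (4*D)*sqrt(D) = 4*D**(3/2))
I(-42)*(1 + 6*(-4)) = (4*(-42)**(3/2))*(1 + 6*(-4)) = (4*(-42*I*sqrt(42)))*(1 - 24) = -168*I*sqrt(42)*(-23) = 3864*I*sqrt(42)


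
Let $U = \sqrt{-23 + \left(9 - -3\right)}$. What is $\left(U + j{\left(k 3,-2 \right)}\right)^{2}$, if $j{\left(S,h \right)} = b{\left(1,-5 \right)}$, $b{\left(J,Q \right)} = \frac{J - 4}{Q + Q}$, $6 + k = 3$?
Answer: $- \frac{1091}{100} + \frac{3 i \sqrt{11}}{5} \approx -10.91 + 1.99 i$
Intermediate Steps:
$k = -3$ ($k = -6 + 3 = -3$)
$b{\left(J,Q \right)} = \frac{-4 + J}{2 Q}$
$j{\left(S,h \right)} = \frac{3}{10}$ ($j{\left(S,h \right)} = \frac{-4 + 1}{2 \left(-5\right)} = \frac{1}{2} \left(- \frac{1}{5}\right) \left(-3\right) = \frac{3}{10}$)
$U = i \sqrt{11}$ ($U = \sqrt{-23 + \left(9 + 3\right)} = \sqrt{-23 + 12} = \sqrt{-11} = i \sqrt{11} \approx 3.3166 i$)
$\left(U + j{\left(k 3,-2 \right)}\right)^{2} = \left(i \sqrt{11} + \frac{3}{10}\right)^{2} = \left(\frac{3}{10} + i \sqrt{11}\right)^{2}$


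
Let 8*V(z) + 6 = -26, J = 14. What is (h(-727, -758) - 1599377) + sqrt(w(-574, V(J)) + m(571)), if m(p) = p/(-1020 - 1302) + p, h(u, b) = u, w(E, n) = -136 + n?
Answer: -1600104 + sqrt(258054438)/774 ≈ -1.6001e+6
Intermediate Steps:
V(z) = -4 (V(z) = -3/4 + (1/8)*(-26) = -3/4 - 13/4 = -4)
m(p) = 2321*p/2322 (m(p) = p/(-2322) + p = -p/2322 + p = 2321*p/2322)
(h(-727, -758) - 1599377) + sqrt(w(-574, V(J)) + m(571)) = (-727 - 1599377) + sqrt((-136 - 4) + (2321/2322)*571) = -1600104 + sqrt(-140 + 1325291/2322) = -1600104 + sqrt(1000211/2322) = -1600104 + sqrt(258054438)/774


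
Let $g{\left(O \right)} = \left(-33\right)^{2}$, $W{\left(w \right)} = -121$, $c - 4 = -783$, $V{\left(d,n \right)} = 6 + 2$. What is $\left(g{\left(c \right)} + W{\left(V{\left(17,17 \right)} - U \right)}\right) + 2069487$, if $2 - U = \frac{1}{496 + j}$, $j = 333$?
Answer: $2070455$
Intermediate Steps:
$V{\left(d,n \right)} = 8$
$c = -779$ ($c = 4 - 783 = -779$)
$U = \frac{1657}{829}$ ($U = 2 - \frac{1}{496 + 333} = 2 - \frac{1}{829} = \frac{1657}{829} \approx 1.9988$)
$g{\left(O \right)} = 1089$
$\left(g{\left(c \right)} + W{\left(V{\left(17,17 \right)} - U \right)}\right) + 2069487 = \left(1089 - 121\right) + 2069487 = 968 + 2069487 = 2070455$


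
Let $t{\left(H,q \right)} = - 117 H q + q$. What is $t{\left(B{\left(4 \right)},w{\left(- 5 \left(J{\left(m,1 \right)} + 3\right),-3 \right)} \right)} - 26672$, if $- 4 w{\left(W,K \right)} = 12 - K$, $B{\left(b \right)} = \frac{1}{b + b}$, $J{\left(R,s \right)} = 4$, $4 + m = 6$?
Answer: $- \frac{851869}{32} \approx -26621.0$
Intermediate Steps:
$m = 2$ ($m = -4 + 6 = 2$)
$B{\left(b \right)} = \frac{1}{2 b}$
$w{\left(W,K \right)} = -3 + \frac{K}{4}$ ($w{\left(W,K \right)} = - \frac{12 - K}{4} = -3 + \frac{K}{4}$)
$t{\left(H,q \right)} = q - 117 H q$ ($t{\left(H,q \right)} = - 117 H q + q = q - 117 H q$)
$t{\left(B{\left(4 \right)},w{\left(- 5 \left(J{\left(m,1 \right)} + 3\right),-3 \right)} \right)} - 26672 = \left(-3 + \frac{1}{4} \left(-3\right)\right) \left(1 - 117 \frac{1}{2 \cdot 4}\right) - 26672 = \left(-3 - \frac{3}{4}\right) \left(1 - 117 \cdot \frac{1}{2} \cdot \frac{1}{4}\right) - 26672 = - \frac{15 \left(1 - \frac{117}{8}\right)}{4} - 26672 = \left(- \frac{15}{4}\right) \left(- \frac{109}{8}\right) - 26672 = \frac{1635}{32} - 26672 = - \frac{851869}{32}$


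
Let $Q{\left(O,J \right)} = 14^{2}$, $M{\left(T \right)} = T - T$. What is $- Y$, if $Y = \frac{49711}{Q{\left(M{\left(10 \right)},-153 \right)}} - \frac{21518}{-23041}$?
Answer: $- \frac{1149608679}{4516036} \approx -254.56$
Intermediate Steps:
$M{\left(T \right)} = 0$
$Q{\left(O,J \right)} = 196$
$Y = \frac{1149608679}{4516036}$ ($Y = \frac{49711}{196} - \frac{21518}{-23041} = 49711 \cdot \frac{1}{196} - - \frac{21518}{23041} = \frac{49711}{196} + \frac{21518}{23041} = \frac{1149608679}{4516036} \approx 254.56$)
$- Y = \left(-1\right) \frac{1149608679}{4516036} = - \frac{1149608679}{4516036}$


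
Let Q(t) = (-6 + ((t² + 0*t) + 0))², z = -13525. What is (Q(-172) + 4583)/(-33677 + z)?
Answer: -291620889/15734 ≈ -18534.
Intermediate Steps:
Q(t) = (-6 + t²)² (Q(t) = (-6 + ((t² + 0) + 0))² = (-6 + (t² + 0))² = (-6 + t²)²)
(Q(-172) + 4583)/(-33677 + z) = ((-6 + (-172)²)² + 4583)/(-33677 - 13525) = ((-6 + 29584)² + 4583)/(-47202) = (29578² + 4583)*(-1/47202) = (874858084 + 4583)*(-1/47202) = 874862667*(-1/47202) = -291620889/15734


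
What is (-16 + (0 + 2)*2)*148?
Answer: -1776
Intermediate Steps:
(-16 + (0 + 2)*2)*148 = (-16 + 2*2)*148 = (-16 + 4)*148 = -12*148 = -1776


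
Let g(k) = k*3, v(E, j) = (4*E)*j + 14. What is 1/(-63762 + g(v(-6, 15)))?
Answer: -1/64800 ≈ -1.5432e-5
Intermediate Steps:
v(E, j) = 14 + 4*E*j (v(E, j) = 4*E*j + 14 = 14 + 4*E*j)
g(k) = 3*k
1/(-63762 + g(v(-6, 15))) = 1/(-63762 + 3*(14 + 4*(-6)*15)) = 1/(-63762 + 3*(14 - 360)) = 1/(-63762 + 3*(-346)) = 1/(-63762 - 1038) = 1/(-64800) = -1/64800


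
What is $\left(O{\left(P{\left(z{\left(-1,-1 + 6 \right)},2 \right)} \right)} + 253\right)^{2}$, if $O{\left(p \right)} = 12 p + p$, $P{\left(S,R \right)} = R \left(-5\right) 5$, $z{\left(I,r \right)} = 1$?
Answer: $157609$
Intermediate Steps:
$P{\left(S,R \right)} = - 25 R$ ($P{\left(S,R \right)} = - 5 R 5 = - 25 R$)
$O{\left(p \right)} = 13 p$
$\left(O{\left(P{\left(z{\left(-1,-1 + 6 \right)},2 \right)} \right)} + 253\right)^{2} = \left(13 \left(\left(-25\right) 2\right) + 253\right)^{2} = \left(13 \left(-50\right) + 253\right)^{2} = \left(-650 + 253\right)^{2} = \left(-397\right)^{2} = 157609$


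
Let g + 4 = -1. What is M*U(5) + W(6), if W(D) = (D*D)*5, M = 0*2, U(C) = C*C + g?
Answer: 180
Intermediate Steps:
g = -5 (g = -4 - 1 = -5)
U(C) = -5 + C² (U(C) = C*C - 5 = C² - 5 = -5 + C²)
M = 0
W(D) = 5*D² (W(D) = D²*5 = 5*D²)
M*U(5) + W(6) = 0*(-5 + 5²) + 5*6² = 0*(-5 + 25) + 5*36 = 0*20 + 180 = 0 + 180 = 180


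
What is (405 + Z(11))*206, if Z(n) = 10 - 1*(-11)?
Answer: 87756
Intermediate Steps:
Z(n) = 21 (Z(n) = 10 + 11 = 21)
(405 + Z(11))*206 = (405 + 21)*206 = 426*206 = 87756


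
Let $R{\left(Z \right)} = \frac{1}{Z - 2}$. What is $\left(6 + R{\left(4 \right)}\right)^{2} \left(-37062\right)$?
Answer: $- \frac{3131739}{2} \approx -1.5659 \cdot 10^{6}$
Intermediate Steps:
$R{\left(Z \right)} = \frac{1}{-2 + Z}$
$\left(6 + R{\left(4 \right)}\right)^{2} \left(-37062\right) = \left(6 + \frac{1}{-2 + 4}\right)^{2} \left(-37062\right) = \left(6 + \frac{1}{2}\right)^{2} \left(-37062\right) = \left(\frac{13}{2}\right)^{2} \left(-37062\right) = \frac{169}{4} \left(-37062\right) = - \frac{3131739}{2}$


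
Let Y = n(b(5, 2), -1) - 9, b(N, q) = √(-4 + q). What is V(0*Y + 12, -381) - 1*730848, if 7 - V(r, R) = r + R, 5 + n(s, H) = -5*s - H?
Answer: -730472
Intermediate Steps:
n(s, H) = -5 - H - 5*s (n(s, H) = -5 + (-5*s - H) = -5 + (-H - 5*s) = -5 - H - 5*s)
Y = -13 - 5*I*√2 (Y = (-5 - 1*(-1) - 5*√(-4 + 2)) - 9 = (-5 + 1 - 5*I*√2) - 9 = (-4 - 5*I*√2) - 9 = -13 - 5*I*√2 ≈ -13.0 - 7.0711*I)
V(r, R) = 7 - R - r (V(r, R) = 7 - (r + R) = 7 - (R + r) = 7 + (-R - r) = 7 - R - r)
V(0*Y + 12, -381) - 1*730848 = (7 - 1*(-381) - (0*(-13 - 5*I*√2) + 12)) - 1*730848 = (7 + 381 - (0 + 12)) - 730848 = (7 + 381 - 1*12) - 730848 = (7 + 381 - 12) - 730848 = 376 - 730848 = -730472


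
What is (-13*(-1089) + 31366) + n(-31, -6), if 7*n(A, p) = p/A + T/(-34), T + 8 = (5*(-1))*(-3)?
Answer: 335868681/7378 ≈ 45523.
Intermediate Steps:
T = 7 (T = -8 + (5*(-1))*(-3) = -8 - 5*(-3) = -8 + 15 = 7)
n(A, p) = -1/34 + p/(7*A) (n(A, p) = (p/A + 7/(-34))/7 = (p/A + 7*(-1/34))/7 = (p/A - 7/34)/7 = (-7/34 + p/A)/7 = -1/34 + p/(7*A))
(-13*(-1089) + 31366) + n(-31, -6) = (-13*(-1089) + 31366) + (-1/34*(-31) + (1/7)*(-6))/(-31) = (14157 + 31366) - (31/34 - 6/7)/31 = 45523 - 1/31*13/238 = 45523 - 13/7378 = 335868681/7378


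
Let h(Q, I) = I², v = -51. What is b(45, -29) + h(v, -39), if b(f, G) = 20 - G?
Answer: 1570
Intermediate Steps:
b(45, -29) + h(v, -39) = (20 - 1*(-29)) + (-39)² = (20 + 29) + 1521 = 49 + 1521 = 1570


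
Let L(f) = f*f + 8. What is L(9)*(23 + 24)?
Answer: 4183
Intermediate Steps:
L(f) = 8 + f² (L(f) = f² + 8 = 8 + f²)
L(9)*(23 + 24) = (8 + 9²)*(23 + 24) = (8 + 81)*47 = 89*47 = 4183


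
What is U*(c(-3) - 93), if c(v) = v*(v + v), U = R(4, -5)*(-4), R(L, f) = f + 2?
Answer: -900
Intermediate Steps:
R(L, f) = 2 + f
U = 12 (U = (2 - 5)*(-4) = -3*(-4) = 12)
c(v) = 2*v**2 (c(v) = v*(2*v) = 2*v**2)
U*(c(-3) - 93) = 12*(2*(-3)**2 - 93) = 12*(2*9 - 93) = 12*(18 - 93) = 12*(-75) = -900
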